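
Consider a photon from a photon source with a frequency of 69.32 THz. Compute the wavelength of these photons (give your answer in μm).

4.32 μm

First convert: f = 69.32 THz = 6.932e13 Hz.
Apply λ = c/f: λ = 4.325e-6 m.
Converting to μm: λ = 4.325 μm ≈ 4.32 μm.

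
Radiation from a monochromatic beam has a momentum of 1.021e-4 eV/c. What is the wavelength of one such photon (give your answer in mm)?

12.1 mm

First convert: p = 1.021e-4 eV/c = 5.4565e-32 kg·m/s.
Apply λ = h/p: λ = 0.01214 m.
Converting to mm: λ = 12.14 mm ≈ 12.1 mm.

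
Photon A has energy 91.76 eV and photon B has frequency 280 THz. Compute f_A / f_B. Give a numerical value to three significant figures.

f_A = 2.219 × 10^16 Hz (from energy = 91.76 eV, via f = E/h).
f_B = 2.800 × 10^14 Hz (from frequency = 280 THz, via f given directly).
Ratio = 2.219 × 10^16 / 2.800 × 10^14 = 79.2.

79.2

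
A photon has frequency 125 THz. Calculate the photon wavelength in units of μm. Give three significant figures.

Take c = 2.99792458e8 m/s.
In SI units: f = 125 THz = 1.25e14 Hz.
For a photon λ = c/f, so λ = 2.398e-6 m.
Converting to μm: λ = 2.398 μm ≈ 2.40 μm.

2.40 μm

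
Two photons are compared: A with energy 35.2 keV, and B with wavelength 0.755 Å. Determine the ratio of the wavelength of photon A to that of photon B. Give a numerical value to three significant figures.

0.467

λ_A = 3.522e-11 m (from energy = 35.2 keV, via λ = hc/E).
λ_B = 7.550e-11 m (from wavelength = 0.755 Å, via λ given directly).
Ratio = 3.522e-11 / 7.550e-11 = 0.467.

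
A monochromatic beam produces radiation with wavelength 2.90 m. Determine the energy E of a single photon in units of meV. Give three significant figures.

4.28 × 10^-4 meV

The photon relation is E = hc/λ, giving E = 6.850 × 10^-26 J.
Converting to meV: E = 4.275 × 10^-4 meV ≈ 4.28 × 10^-4 meV.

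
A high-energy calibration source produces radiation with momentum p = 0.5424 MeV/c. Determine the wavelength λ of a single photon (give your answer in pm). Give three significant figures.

(h = 6.62607015 × 10^-34 J·s, c = 2.99792458 × 10^8 m/s, 1 eV = 1.602176634 × 10^-19 J.)
Convert to SI: p = 0.5424 MeV/c = 2.8987 × 10^-22 kg·m/s.
The photon relation is λ = h/p, giving λ = 2.286 × 10^-12 m.
Converting to pm: λ = 2.286 pm ≈ 2.29 pm.

2.29 pm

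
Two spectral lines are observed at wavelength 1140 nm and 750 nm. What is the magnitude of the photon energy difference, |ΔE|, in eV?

0.566 eV

Using E = hc/λ: E₁ = 1.742 × 10^-19 J, E₂ = 2.649 × 10^-19 J.
|ΔE| = |1.742 × 10^-19 − 2.649 × 10^-19| = 9.06 × 10^-20 J = 0.566 eV.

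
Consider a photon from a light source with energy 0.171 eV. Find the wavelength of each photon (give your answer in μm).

Take h = 6.62607015e-34 J·s, c = 2.99792458e8 m/s, 1 eV = 1.602176634e-19 J.
First convert: E = 0.171 eV = 2.7397e-20 J.
The photon relation is λ = hc/E, giving λ = 7.251e-6 m.
Converting to μm: λ = 7.251 μm ≈ 7.25 μm.

7.25 μm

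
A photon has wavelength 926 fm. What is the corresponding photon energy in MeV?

First convert: λ = 926 fm = 9.26e-13 m.
Since E = hc/λ for a photon, E = 2.145e-13 J.
Converting to MeV: E = 1.339 MeV ≈ 1.34 MeV.

1.34 MeV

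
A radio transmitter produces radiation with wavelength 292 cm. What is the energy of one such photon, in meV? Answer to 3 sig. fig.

4.25e-4 meV

(h = 6.62607015e-34 J·s, c = 2.99792458e8 m/s, 1 eV = 1.602176634e-19 J.)
In SI units: λ = 292 cm = 2.92 m.
Since E = hc/λ for a photon, E = 6.803e-26 J.
Converting to meV: E = 4.246e-4 meV ≈ 4.25e-4 meV.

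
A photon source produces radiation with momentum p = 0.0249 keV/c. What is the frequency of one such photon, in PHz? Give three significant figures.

(h = 6.62607015e-34 J·s, c = 2.99792458e8 m/s, 1 eV = 1.602176634e-19 J.)
Convert to SI: p = 0.0249 keV/c = 1.3307e-26 kg·m/s.
The photon relation is f = pc/h, giving f = 6.021e15 Hz.
Converting to PHz: f = 6.021 PHz ≈ 6.02 PHz.

6.02 PHz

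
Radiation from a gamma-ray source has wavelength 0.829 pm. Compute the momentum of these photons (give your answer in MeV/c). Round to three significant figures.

1.50 MeV/c

In SI units: λ = 0.829 pm = 8.29e-13 m.
Apply p = h/λ: p = 7.993e-22 kg·m/s.
Converting to MeV/c: p = 1.496 MeV/c ≈ 1.50 MeV/c.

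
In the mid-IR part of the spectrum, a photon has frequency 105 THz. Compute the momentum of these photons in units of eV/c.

(h = 6.62607015 × 10^-34 J·s, c = 2.99792458 × 10^8 m/s, 1 eV = 1.602176634 × 10^-19 J.)
In SI units: f = 105 THz = 1.05 × 10^14 Hz.
For a photon p = hf/c, so p = 2.321 × 10^-28 kg·m/s.
Converting to eV/c: p = 0.4342 eV/c ≈ 0.434 eV/c.

0.434 eV/c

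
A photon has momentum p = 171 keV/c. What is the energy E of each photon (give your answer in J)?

2.74 × 10^-14 J

First convert: p = 171 keV/c = 9.1387 × 10^-23 kg·m/s.
Apply E = pc: E = 2.740 × 10^-14 J.
So E ≈ 2.74 × 10^-14 J.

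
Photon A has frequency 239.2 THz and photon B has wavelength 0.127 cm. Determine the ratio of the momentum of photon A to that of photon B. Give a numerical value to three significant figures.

1010

p_A = 5.287 × 10^-28 kg·m/s (from frequency = 239.2 THz, via p = hf/c).
p_B = 5.217 × 10^-31 kg·m/s (from wavelength = 0.127 cm, via p = h/λ).
Ratio = 5.287 × 10^-28 / 5.217 × 10^-31 = 1010.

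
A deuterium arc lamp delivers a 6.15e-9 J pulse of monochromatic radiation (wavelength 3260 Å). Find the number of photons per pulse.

1.01e10 photons

Per-photon energy: E = 6.093e-19 J (from wavelength = 3260 Å).
N = E_total / E_photon = 6.15e-9 J / 6.093e-19 J = 1.01e10.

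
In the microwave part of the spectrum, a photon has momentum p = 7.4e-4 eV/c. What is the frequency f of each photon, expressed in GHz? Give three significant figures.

179 GHz

Take h = 6.62607015e-34 J·s, c = 2.99792458e8 m/s, 1 eV = 1.602176634e-19 J.
First convert: p = 7.4e-4 eV/c = 3.9548e-31 kg·m/s.
The photon relation is f = pc/h, giving f = 1.789e11 Hz.
Converting to GHz: f = 178.9 GHz ≈ 179 GHz.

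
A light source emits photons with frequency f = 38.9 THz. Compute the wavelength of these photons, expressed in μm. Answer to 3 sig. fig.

Convert to SI: f = 38.9 THz = 3.89e13 Hz.
Since λ = c/f for a photon, λ = 7.707e-6 m.
Converting to μm: λ = 7.707 μm ≈ 7.71 μm.

7.71 μm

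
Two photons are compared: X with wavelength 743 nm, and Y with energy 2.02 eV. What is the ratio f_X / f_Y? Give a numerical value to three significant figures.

0.826

f_X = 4.035e14 Hz (from wavelength = 743 nm, via f = c/λ).
f_Y = 4.884e14 Hz (from energy = 2.02 eV, via f = E/h).
Ratio = 4.035e14 / 4.884e14 = 0.826.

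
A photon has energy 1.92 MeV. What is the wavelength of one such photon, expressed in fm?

(h = 6.62607015 × 10^-34 J·s, c = 2.99792458 × 10^8 m/s, 1 eV = 1.602176634 × 10^-19 J.)
In SI units: E = 1.92 MeV = 3.0762 × 10^-13 J.
Apply λ = hc/E: λ = 6.458 × 10^-13 m.
Converting to fm: λ = 645.8 fm ≈ 646 fm.

646 fm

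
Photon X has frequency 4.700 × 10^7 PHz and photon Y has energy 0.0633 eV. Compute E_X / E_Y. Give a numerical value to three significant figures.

E_X = 3.114 × 10^-11 J (from frequency = 4.700 × 10^7 PHz, via E = hf).
E_Y = 1.014 × 10^-20 J (from energy = 0.0633 eV, via E given directly).
Ratio = 3.114 × 10^-11 / 1.014 × 10^-20 = 3.07 × 10^9.

3.07 × 10^9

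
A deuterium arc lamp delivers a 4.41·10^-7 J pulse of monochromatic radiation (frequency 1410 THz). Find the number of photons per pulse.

Per-photon energy: E = 9.343·10^-19 J (from frequency = 1410 THz).
N = E_total / E_photon = 4.41·10^-7 J / 9.343·10^-19 J = 4.72·10^11.

4.72·10^11 photons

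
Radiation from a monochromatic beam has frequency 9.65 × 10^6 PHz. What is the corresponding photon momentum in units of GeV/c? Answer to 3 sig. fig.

Use h = 6.62607015 × 10^-34 J·s, c = 2.99792458 × 10^8 m/s, 1 eV = 1.602176634 × 10^-19 J.
First convert: f = 9.65 × 10^6 PHz = 9.65 × 10^21 Hz.
Since p = hf/c for a photon, p = 2.133 × 10^-20 kg·m/s.
Converting to GeV/c: p = 0.03991 GeV/c ≈ 0.0399 GeV/c.

0.0399 GeV/c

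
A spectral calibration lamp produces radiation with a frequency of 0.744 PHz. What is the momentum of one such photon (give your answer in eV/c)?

3.08 eV/c

Take h = 6.62607015e-34 J·s, c = 2.99792458e8 m/s, 1 eV = 1.602176634e-19 J.
In SI units: f = 0.744 PHz = 7.44e14 Hz.
Apply p = hf/c: p = 1.644e-27 kg·m/s.
Converting to eV/c: p = 3.077 eV/c ≈ 3.08 eV/c.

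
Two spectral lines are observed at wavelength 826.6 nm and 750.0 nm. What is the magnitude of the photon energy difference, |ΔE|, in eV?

0.153 eV

Using E = hc/λ: E₁ = 2.4032e-19 J, E₂ = 2.6486e-19 J.
|ΔE| = |2.4032e-19 − 2.6486e-19| = 2.45e-20 J = 0.153 eV.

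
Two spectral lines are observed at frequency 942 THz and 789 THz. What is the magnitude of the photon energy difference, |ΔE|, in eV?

Using E = hf: E₁ = 6.242e-19 J, E₂ = 5.228e-19 J.
|ΔE| = |6.242e-19 − 5.228e-19| = 1.01e-19 J = 0.633 eV.

0.633 eV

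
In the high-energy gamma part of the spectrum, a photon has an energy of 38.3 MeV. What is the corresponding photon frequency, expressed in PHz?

9.26e6 PHz

First convert: E = 38.3 MeV = 6.1363e-12 J.
The photon relation is f = E/h, giving f = 9.261e21 Hz.
Converting to PHz: f = 9.261e6 PHz ≈ 9.26e6 PHz.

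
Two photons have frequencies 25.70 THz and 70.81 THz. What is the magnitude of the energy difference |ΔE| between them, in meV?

187 meV

Using E = hf: E₁ = 1.7029·10^-20 J, E₂ = 4.6919·10^-20 J.
|ΔE| = |1.7029·10^-20 − 4.6919·10^-20| = 2.99·10^-20 J = 187 meV.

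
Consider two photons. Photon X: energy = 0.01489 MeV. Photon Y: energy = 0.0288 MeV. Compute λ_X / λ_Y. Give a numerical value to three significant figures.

1.93

λ_X = 8.327 × 10^-11 m (from energy = 0.01489 MeV, via λ = hc/E).
λ_Y = 4.305 × 10^-11 m (from energy = 0.0288 MeV, via λ = hc/E).
Ratio = 8.327 × 10^-11 / 4.305 × 10^-11 = 1.93.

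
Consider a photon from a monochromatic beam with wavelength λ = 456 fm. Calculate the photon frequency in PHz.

Convert to SI: λ = 456 fm = 4.56·10^-13 m.
Apply f = c/λ: f = 6.574·10^20 Hz.
Converting to PHz: f = 657400 PHz ≈ 6.57·10^5 PHz.

6.57·10^5 PHz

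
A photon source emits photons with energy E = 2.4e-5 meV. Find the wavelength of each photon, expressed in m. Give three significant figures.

(h = 6.62607015e-34 J·s, c = 2.99792458e8 m/s, 1 eV = 1.602176634e-19 J.)
First convert: E = 2.4e-5 meV = 3.8452e-27 J.
Since λ = hc/E for a photon, λ = 51.66 m.
So λ ≈ 51.7 m.

51.7 m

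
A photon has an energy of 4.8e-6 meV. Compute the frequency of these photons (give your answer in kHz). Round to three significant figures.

1160 kHz

In SI units: E = 4.8e-6 meV = 7.6904e-28 J.
Since f = E/h for a photon, f = 1.161e6 Hz.
Converting to kHz: f = 1161 kHz ≈ 1160 kHz.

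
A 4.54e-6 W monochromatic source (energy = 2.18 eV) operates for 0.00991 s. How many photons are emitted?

1.29e11 photons

Total energy: E_total = P·t = 4.54e-6 × 0.00991 = 4.499e-8 J.
Per-photon energy: E = 3.493e-19 J.
N = E_total / E_photon = 1.29e11.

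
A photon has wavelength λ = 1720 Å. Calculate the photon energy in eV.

(h = 6.62607015e-34 J·s, c = 2.99792458e8 m/s, 1 eV = 1.602176634e-19 J.)
Convert to SI: λ = 1720 Å = 1.72e-7 m.
Since E = hc/λ for a photon, E = 1.155e-18 J.
Converting to eV: E = 7.208 eV ≈ 7.21 eV.

7.21 eV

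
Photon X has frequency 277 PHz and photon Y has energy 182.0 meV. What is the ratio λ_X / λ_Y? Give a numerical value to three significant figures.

λ_X = 1.082e-9 m (from frequency = 277 PHz, via λ = c/f).
λ_Y = 6.812e-6 m (from energy = 182.0 meV, via λ = hc/E).
Ratio = 1.082e-9 / 6.812e-6 = 1.59e-4.

1.59e-4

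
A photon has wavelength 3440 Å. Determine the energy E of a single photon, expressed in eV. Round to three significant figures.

First convert: λ = 3440 Å = 3.44·10^-7 m.
The photon relation is E = hc/λ, giving E = 5.775·10^-19 J.
Converting to eV: E = 3.604 eV ≈ 3.60 eV.

3.60 eV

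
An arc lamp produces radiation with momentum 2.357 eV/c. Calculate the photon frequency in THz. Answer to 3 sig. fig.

570 THz

Use h = 6.62607015·10^-34 J·s, c = 2.99792458·10^8 m/s, 1 eV = 1.602176634·10^-19 J.
Convert to SI: p = 2.357 eV/c = 1.2596·10^-27 kg·m/s.
For a photon f = pc/h, so f = 5.699·10^14 Hz.
Converting to THz: f = 569.9 THz ≈ 570 THz.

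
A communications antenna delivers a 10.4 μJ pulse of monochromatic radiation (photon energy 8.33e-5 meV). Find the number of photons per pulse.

Per-photon energy: E = 1.335e-26 J (from energy = 8.33e-5 meV).
N = E_total / E_photon = 1.04e-5 J / 1.335e-26 J = 7.79e20.

7.79e20 photons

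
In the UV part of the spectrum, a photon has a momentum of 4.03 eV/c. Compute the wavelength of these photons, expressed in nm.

308 nm

Use h = 6.62607015 × 10^-34 J·s, c = 2.99792458 × 10^8 m/s, 1 eV = 1.602176634 × 10^-19 J.
Convert to SI: p = 4.03 eV/c = 2.1537 × 10^-27 kg·m/s.
Since λ = h/p for a photon, λ = 3.077 × 10^-7 m.
Converting to nm: λ = 307.7 nm ≈ 308 nm.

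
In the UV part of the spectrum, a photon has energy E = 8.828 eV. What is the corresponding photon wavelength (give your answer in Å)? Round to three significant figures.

1400 Å

Use h = 6.62607015·10^-34 J·s, c = 2.99792458·10^8 m/s, 1 eV = 1.602176634·10^-19 J.
First convert: E = 8.828 eV = 1.4144·10^-18 J.
Apply λ = hc/E: λ = 1.404·10^-7 m.
Converting to Å: λ = 1404 Å ≈ 1400 Å.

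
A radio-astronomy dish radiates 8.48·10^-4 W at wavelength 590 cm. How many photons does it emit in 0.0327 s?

Total energy: E_total = P·t = 8.48·10^-4 × 0.0327 = 2.773·10^-5 J.
Per-photon energy: E = 3.367·10^-26 J.
N = E_total / E_photon = 8.24·10^20.

8.24·10^20 photons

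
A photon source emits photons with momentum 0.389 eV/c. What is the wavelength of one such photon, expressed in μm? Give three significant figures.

3.19 μm

In SI units: p = 0.389 eV/c = 2.0789 × 10^-28 kg·m/s.
The photon relation is λ = h/p, giving λ = 3.187 × 10^-6 m.
Converting to μm: λ = 3.187 μm ≈ 3.19 μm.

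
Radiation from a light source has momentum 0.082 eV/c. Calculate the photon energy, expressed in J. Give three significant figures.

In SI units: p = 0.082 eV/c = 4.3823e-29 kg·m/s.
For a photon E = pc, so E = 1.314e-20 J.
So E ≈ 1.31e-20 J.

1.31e-20 J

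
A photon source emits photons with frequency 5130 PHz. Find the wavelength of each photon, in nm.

0.0584 nm

Use c = 2.99792458e8 m/s.
In SI units: f = 5130 PHz = 5.13e18 Hz.
For a photon λ = c/f, so λ = 5.844e-11 m.
Converting to nm: λ = 0.05844 nm ≈ 0.0584 nm.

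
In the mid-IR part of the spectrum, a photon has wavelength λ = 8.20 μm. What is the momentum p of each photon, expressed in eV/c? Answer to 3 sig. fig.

0.151 eV/c

(h = 6.62607015 × 10^-34 J·s, c = 2.99792458 × 10^8 m/s, 1 eV = 1.602176634 × 10^-19 J.)
First convert: λ = 8.20 μm = 8.20 × 10^-6 m.
The photon relation is p = h/λ, giving p = 8.081 × 10^-29 kg·m/s.
Converting to eV/c: p = 0.1512 eV/c ≈ 0.151 eV/c.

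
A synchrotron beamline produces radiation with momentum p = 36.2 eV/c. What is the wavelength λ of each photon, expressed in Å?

Use h = 6.62607015e-34 J·s, c = 2.99792458e8 m/s, 1 eV = 1.602176634e-19 J.
In SI units: p = 36.2 eV/c = 1.9346e-26 kg·m/s.
For a photon λ = h/p, so λ = 3.425e-8 m.
Converting to Å: λ = 342.5 Å ≈ 342 Å.

342 Å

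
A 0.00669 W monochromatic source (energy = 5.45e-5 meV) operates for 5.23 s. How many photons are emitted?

4.01e24 photons

Total energy: E_total = P·t = 0.00669 × 5.23 = 0.03499 J.
Per-photon energy: E = 8.732e-27 J.
N = E_total / E_photon = 4.01e24.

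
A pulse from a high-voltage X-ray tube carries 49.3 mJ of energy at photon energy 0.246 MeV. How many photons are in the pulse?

Per-photon energy: E = 3.941e-14 J (from energy = 0.246 MeV).
N = E_total / E_photon = 0.0493 J / 3.941e-14 J = 1.25e12.

1.25e12 photons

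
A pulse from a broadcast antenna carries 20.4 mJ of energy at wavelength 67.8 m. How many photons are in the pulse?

Per-photon energy: E = 2.930 × 10^-27 J (from wavelength = 67.8 m).
N = E_total / E_photon = 0.0204 J / 2.930 × 10^-27 J = 6.96 × 10^24.

6.96 × 10^24 photons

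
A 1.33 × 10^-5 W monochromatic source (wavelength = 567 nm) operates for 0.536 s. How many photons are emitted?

2.03 × 10^13 photons

Total energy: E_total = P·t = 1.33 × 10^-5 × 0.536 = 7.129 × 10^-6 J.
Per-photon energy: E = 3.503 × 10^-19 J.
N = E_total / E_photon = 2.03 × 10^13.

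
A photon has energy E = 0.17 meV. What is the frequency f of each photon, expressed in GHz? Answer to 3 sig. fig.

41.1 GHz

Convert to SI: E = 0.17 meV = 2.7237·10^-23 J.
The photon relation is f = E/h, giving f = 4.111·10^10 Hz.
Converting to GHz: f = 41.11 GHz ≈ 41.1 GHz.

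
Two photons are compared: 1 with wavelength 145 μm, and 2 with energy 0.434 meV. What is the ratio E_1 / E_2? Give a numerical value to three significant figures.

E_1 = 1.370·10^-21 J (from wavelength = 145 μm, via E = hc/λ).
E_2 = 6.953·10^-23 J (from energy = 0.434 meV, via E given directly).
Ratio = 1.370·10^-21 / 6.953·10^-23 = 19.7.

19.7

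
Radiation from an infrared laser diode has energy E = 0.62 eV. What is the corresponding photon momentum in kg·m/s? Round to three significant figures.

3.31e-28 kg·m/s

(c = 2.99792458e8 m/s, 1 eV = 1.602176634e-19 J.)
In SI units: E = 0.62 eV = 9.9335e-20 J.
Since p = E/c for a photon, p = 3.313e-28 kg·m/s.
So p ≈ 3.31e-28 kg·m/s.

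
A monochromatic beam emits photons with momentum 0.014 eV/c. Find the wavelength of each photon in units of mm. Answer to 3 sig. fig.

0.0886 mm

In SI units: p = 0.014 eV/c = 7.4820 × 10^-30 kg·m/s.
For a photon λ = h/p, so λ = 8.856 × 10^-5 m.
Converting to mm: λ = 0.08856 mm ≈ 0.0886 mm.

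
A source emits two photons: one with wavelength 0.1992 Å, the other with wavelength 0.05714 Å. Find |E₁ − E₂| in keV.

Using E = hc/λ: E₁ = 9.9721e-15 J, E₂ = 3.4765e-14 J.
|ΔE| = |9.9721e-15 − 3.4765e-14| = 2.48e-14 J = 155 keV.

155 keV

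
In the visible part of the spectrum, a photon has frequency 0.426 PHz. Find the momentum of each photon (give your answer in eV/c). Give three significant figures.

In SI units: f = 0.426 PHz = 4.26e14 Hz.
Apply p = hf/c: p = 9.416e-28 kg·m/s.
Converting to eV/c: p = 1.762 eV/c ≈ 1.76 eV/c.

1.76 eV/c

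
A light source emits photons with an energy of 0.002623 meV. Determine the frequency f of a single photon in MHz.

634 MHz

Use h = 6.62607015e-34 J·s, 1 eV = 1.602176634e-19 J.
Convert to SI: E = 0.002623 meV = 4.2025e-25 J.
Apply f = E/h: f = 6.342e8 Hz.
Converting to MHz: f = 634.2 MHz ≈ 634 MHz.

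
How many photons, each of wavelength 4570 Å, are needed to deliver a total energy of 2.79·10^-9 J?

Per-photon energy: E = 4.347·10^-19 J (from wavelength = 4570 Å).
N = E_total / E_photon = 2.79·10^-9 J / 4.347·10^-19 J = 6.42·10^9.

6.42·10^9 photons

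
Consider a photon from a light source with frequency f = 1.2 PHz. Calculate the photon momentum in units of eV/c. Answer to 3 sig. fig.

4.96 eV/c

Use h = 6.62607015 × 10^-34 J·s, c = 2.99792458 × 10^8 m/s, 1 eV = 1.602176634 × 10^-19 J.
In SI units: f = 1.2 PHz = 1.2 × 10^15 Hz.
Apply p = hf/c: p = 2.652 × 10^-27 kg·m/s.
Converting to eV/c: p = 4.963 eV/c ≈ 4.96 eV/c.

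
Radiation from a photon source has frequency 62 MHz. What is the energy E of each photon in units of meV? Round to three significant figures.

2.56·10^-4 meV

(h = 6.62607015·10^-34 J·s, 1 eV = 1.602176634·10^-19 J.)
Convert to SI: f = 62 MHz = 6.2·10^7 Hz.
Since E = hf for a photon, E = 4.108·10^-26 J.
Converting to meV: E = 2.564·10^-4 meV ≈ 2.56·10^-4 meV.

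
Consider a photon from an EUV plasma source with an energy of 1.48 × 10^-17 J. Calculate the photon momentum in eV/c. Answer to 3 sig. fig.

The photon relation is p = E/c, giving p = 4.937 × 10^-26 kg·m/s.
Converting to eV/c: p = 92.37 eV/c ≈ 92.4 eV/c.

92.4 eV/c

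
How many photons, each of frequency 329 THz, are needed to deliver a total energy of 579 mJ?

2.66e18 photons

Per-photon energy: E = 2.180e-19 J (from frequency = 329 THz).
N = E_total / E_photon = 0.579 J / 2.180e-19 J = 2.66e18.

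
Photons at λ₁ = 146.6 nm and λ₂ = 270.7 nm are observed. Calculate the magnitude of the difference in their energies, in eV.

3.88 eV

Using E = hc/λ: E₁ = 1.3550 × 10^-18 J, E₂ = 7.3382 × 10^-19 J.
|ΔE| = |1.3550 × 10^-18 − 7.3382 × 10^-19| = 6.21 × 10^-19 J = 3.88 eV.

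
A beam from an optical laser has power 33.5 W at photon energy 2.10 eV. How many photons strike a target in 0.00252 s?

2.51e17 photons

Total energy: E_total = P·t = 33.5 × 0.00252 = 0.08442 J.
Per-photon energy: E = 3.365e-19 J.
N = E_total / E_photon = 2.51e17.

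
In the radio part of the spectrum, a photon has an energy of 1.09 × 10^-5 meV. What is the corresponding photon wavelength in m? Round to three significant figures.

114 m

(h = 6.62607015 × 10^-34 J·s, c = 2.99792458 × 10^8 m/s, 1 eV = 1.602176634 × 10^-19 J.)
First convert: E = 1.09 × 10^-5 meV = 1.7464 × 10^-27 J.
Since λ = hc/E for a photon, λ = 113.7 m.
So λ ≈ 114 m.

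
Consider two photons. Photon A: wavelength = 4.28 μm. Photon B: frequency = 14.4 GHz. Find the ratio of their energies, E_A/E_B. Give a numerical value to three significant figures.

4860

E_A = 4.641·10^-20 J (from wavelength = 4.28 μm, via E = hc/λ).
E_B = 9.542·10^-24 J (from frequency = 14.4 GHz, via E = hf).
Ratio = 4.641·10^-20 / 9.542·10^-24 = 4860.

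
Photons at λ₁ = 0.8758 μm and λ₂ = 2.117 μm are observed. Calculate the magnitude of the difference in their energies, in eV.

Using E = hc/λ: E₁ = 2.2682e-19 J, E₂ = 9.3833e-20 J.
|ΔE| = |2.2682e-19 − 9.3833e-20| = 1.33e-19 J = 0.830 eV.

0.830 eV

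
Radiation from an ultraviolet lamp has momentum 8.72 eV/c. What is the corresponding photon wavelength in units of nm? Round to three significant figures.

142 nm

Take h = 6.62607015 × 10^-34 J·s, c = 2.99792458 × 10^8 m/s, 1 eV = 1.602176634 × 10^-19 J.
Convert to SI: p = 8.72 eV/c = 4.6602 × 10^-27 kg·m/s.
Apply λ = h/p: λ = 1.422 × 10^-7 m.
Converting to nm: λ = 142.2 nm ≈ 142 nm.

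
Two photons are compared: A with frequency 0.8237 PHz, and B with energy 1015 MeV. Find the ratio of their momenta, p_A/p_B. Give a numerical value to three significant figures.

p_A = 1.821e-27 kg·m/s (from frequency = 0.8237 PHz, via p = hf/c).
p_B = 5.424e-19 kg·m/s (from energy = 1015 MeV, via p = E/c).
Ratio = 1.821e-27 / 5.424e-19 = 3.36e-9.

3.36e-9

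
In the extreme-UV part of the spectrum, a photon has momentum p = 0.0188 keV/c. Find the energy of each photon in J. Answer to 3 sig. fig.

Convert to SI: p = 0.0188 keV/c = 1.0047·10^-26 kg·m/s.
Apply E = pc: E = 3.012·10^-18 J.
So E ≈ 3.01·10^-18 J.

3.01·10^-18 J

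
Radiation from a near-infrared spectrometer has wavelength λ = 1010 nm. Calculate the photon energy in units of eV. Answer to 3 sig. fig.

(h = 6.62607015e-34 J·s, c = 2.99792458e8 m/s, 1 eV = 1.602176634e-19 J.)
First convert: λ = 1010 nm = 1.01e-6 m.
Since E = hc/λ for a photon, E = 1.967e-19 J.
Converting to eV: E = 1.228 eV ≈ 1.23 eV.

1.23 eV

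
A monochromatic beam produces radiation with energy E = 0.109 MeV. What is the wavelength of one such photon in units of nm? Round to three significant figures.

Take h = 6.62607015 × 10^-34 J·s, c = 2.99792458 × 10^8 m/s, 1 eV = 1.602176634 × 10^-19 J.
First convert: E = 0.109 MeV = 1.7464 × 10^-14 J.
Since λ = hc/E for a photon, λ = 1.137 × 10^-11 m.
Converting to nm: λ = 0.01137 nm ≈ 0.0114 nm.

0.0114 nm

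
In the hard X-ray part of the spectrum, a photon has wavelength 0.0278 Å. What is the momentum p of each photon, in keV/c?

In SI units: λ = 0.0278 Å = 2.78e-12 m.
The photon relation is p = h/λ, giving p = 2.383e-22 kg·m/s.
Converting to keV/c: p = 446.0 keV/c ≈ 446 keV/c.

446 keV/c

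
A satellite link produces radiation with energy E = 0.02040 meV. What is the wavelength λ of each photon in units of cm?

6.08 cm

Convert to SI: E = 0.02040 meV = 3.2684e-24 J.
Apply λ = hc/E: λ = 0.06078 m.
Converting to cm: λ = 6.078 cm ≈ 6.08 cm.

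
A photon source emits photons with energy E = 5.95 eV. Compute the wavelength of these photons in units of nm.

(h = 6.62607015e-34 J·s, c = 2.99792458e8 m/s, 1 eV = 1.602176634e-19 J.)
First convert: E = 5.95 eV = 9.5330e-19 J.
For a photon λ = hc/E, so λ = 2.084e-7 m.
Converting to nm: λ = 208.4 nm ≈ 208 nm.

208 nm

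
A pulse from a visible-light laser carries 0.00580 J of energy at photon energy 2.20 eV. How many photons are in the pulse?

Per-photon energy: E = 3.525e-19 J (from energy = 2.20 eV).
N = E_total / E_photon = 0.00580 J / 3.525e-19 J = 1.65e16.

1.65e16 photons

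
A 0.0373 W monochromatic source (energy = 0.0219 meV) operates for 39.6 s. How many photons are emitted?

4.21 × 10^23 photons

Total energy: E_total = P·t = 0.0373 × 39.6 = 1.477 J.
Per-photon energy: E = 3.509 × 10^-24 J.
N = E_total / E_photon = 4.21 × 10^23.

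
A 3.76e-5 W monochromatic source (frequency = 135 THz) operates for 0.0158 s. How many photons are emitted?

Total energy: E_total = P·t = 3.76e-5 × 0.0158 = 5.941e-7 J.
Per-photon energy: E = 8.945e-20 J.
N = E_total / E_photon = 6.64e12.

6.64e12 photons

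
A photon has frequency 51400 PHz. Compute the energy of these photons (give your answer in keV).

213 keV

First convert: f = 51400 PHz = 5.140 × 10^19 Hz.
For a photon E = hf, so E = 3.406 × 10^-14 J.
Converting to keV: E = 212.6 keV ≈ 213 keV.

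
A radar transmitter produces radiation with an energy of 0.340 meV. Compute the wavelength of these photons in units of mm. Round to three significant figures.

First convert: E = 0.340 meV = 5.4474e-23 J.
Since λ = hc/E for a photon, λ = 0.003647 m.
Converting to mm: λ = 3.647 mm ≈ 3.65 mm.

3.65 mm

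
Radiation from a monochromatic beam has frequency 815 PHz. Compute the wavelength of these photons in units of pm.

368 pm

(c = 2.99792458·10^8 m/s.)
In SI units: f = 815 PHz = 8.15·10^17 Hz.
Apply λ = c/f: λ = 3.678·10^-10 m.
Converting to pm: λ = 367.8 pm ≈ 368 pm.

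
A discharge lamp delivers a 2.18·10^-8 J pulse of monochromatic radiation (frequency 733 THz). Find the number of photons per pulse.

4.49·10^10 photons

Per-photon energy: E = 4.857·10^-19 J (from frequency = 733 THz).
N = E_total / E_photon = 2.18·10^-8 J / 4.857·10^-19 J = 4.49·10^10.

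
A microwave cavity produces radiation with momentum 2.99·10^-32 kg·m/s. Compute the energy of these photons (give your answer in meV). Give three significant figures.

0.0559 meV

Take c = 2.99792458·10^8 m/s, 1 eV = 1.602176634·10^-19 J.
Apply E = pc: E = 8.964·10^-24 J.
Converting to meV: E = 0.05595 meV ≈ 0.0559 meV.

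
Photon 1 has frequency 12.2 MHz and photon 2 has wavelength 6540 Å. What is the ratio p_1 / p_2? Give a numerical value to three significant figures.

p_1 = 2.696·10^-35 kg·m/s (from frequency = 12.2 MHz, via p = hf/c).
p_2 = 1.013·10^-27 kg·m/s (from wavelength = 6540 Å, via p = h/λ).
Ratio = 2.696·10^-35 / 1.013·10^-27 = 2.66·10^-8.

2.66·10^-8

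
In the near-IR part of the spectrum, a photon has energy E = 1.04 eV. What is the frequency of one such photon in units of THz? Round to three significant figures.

251 THz

(h = 6.62607015e-34 J·s, 1 eV = 1.602176634e-19 J.)
First convert: E = 1.04 eV = 1.6663e-19 J.
Apply f = E/h: f = 2.515e14 Hz.
Converting to THz: f = 251.5 THz ≈ 251 THz.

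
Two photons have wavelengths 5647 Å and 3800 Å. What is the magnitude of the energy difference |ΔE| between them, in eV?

Using E = hc/λ: E₁ = 3.5177·10^-19 J, E₂ = 5.2275·10^-19 J.
|ΔE| = |3.5177·10^-19 − 5.2275·10^-19| = 1.71·10^-19 J = 1.07 eV.

1.07 eV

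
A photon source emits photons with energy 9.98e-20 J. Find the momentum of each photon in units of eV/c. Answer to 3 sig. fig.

0.623 eV/c

Use c = 2.99792458e8 m/s, 1 eV = 1.602176634e-19 J.
Apply p = E/c: p = 3.329e-28 kg·m/s.
Converting to eV/c: p = 0.6229 eV/c ≈ 0.623 eV/c.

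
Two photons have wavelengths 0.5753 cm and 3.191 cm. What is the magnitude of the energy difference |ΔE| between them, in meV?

Using E = hc/λ: E₁ = 3.4529e-23 J, E₂ = 6.2252e-24 J.
|ΔE| = |3.4529e-23 − 6.2252e-24| = 2.83e-23 J = 0.177 meV.

0.177 meV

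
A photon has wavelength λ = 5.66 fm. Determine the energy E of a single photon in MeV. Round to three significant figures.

(h = 6.62607015e-34 J·s, c = 2.99792458e8 m/s, 1 eV = 1.602176634e-19 J.)
Convert to SI: λ = 5.66 fm = 5.66e-15 m.
The photon relation is E = hc/λ, giving E = 3.510e-11 J.
Converting to MeV: E = 219.1 MeV ≈ 219 MeV.

219 MeV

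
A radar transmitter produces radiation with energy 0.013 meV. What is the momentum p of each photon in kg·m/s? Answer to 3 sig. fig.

In SI units: E = 0.013 meV = 2.0828 × 10^-24 J.
Since p = E/c for a photon, p = 6.948 × 10^-33 kg·m/s.
So p ≈ 6.95 × 10^-33 kg·m/s.

6.95 × 10^-33 kg·m/s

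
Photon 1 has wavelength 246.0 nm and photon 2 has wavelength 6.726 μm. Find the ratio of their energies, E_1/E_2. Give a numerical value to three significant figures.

27.3

E_1 = 8.075·10^-19 J (from wavelength = 246.0 nm, via E = hc/λ).
E_2 = 2.953·10^-20 J (from wavelength = 6.726 μm, via E = hc/λ).
Ratio = 8.075·10^-19 / 2.953·10^-20 = 27.3.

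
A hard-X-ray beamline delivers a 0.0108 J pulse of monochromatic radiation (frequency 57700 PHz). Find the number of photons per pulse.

2.82e11 photons

Per-photon energy: E = 3.823e-14 J (from frequency = 57700 PHz).
N = E_total / E_photon = 0.0108 J / 3.823e-14 J = 2.82e11.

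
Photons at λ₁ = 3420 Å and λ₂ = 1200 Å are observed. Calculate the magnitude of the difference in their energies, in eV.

6.71 eV

Using E = hc/λ: E₁ = 5.808 × 10^-19 J, E₂ = 1.655 × 10^-18 J.
|ΔE| = |5.808 × 10^-19 − 1.655 × 10^-18| = 1.07 × 10^-18 J = 6.71 eV.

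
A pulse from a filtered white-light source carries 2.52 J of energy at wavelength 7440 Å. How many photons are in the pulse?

Per-photon energy: E = 2.670 × 10^-19 J (from wavelength = 7440 Å).
N = E_total / E_photon = 2.52 J / 2.670 × 10^-19 J = 9.44 × 10^18.

9.44 × 10^18 photons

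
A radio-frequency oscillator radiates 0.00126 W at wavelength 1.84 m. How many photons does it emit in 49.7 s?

Total energy: E_total = P·t = 0.00126 × 49.7 = 0.06262 J.
Per-photon energy: E = 1.080e-25 J.
N = E_total / E_photon = 5.80e23.

5.80e23 photons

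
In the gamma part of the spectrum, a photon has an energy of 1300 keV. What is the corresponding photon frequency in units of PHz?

Convert to SI: E = 1300 keV = 2.0828e-13 J.
Apply f = E/h: f = 3.143e20 Hz.
Converting to PHz: f = 314300 PHz ≈ 3.14e5 PHz.

3.14e5 PHz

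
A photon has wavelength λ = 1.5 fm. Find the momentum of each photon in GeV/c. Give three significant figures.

Take h = 6.62607015e-34 J·s, c = 2.99792458e8 m/s, 1 eV = 1.602176634e-19 J.
In SI units: λ = 1.5 fm = 1.5e-15 m.
Apply p = h/λ: p = 4.417e-19 kg·m/s.
Converting to GeV/c: p = 0.8266 GeV/c ≈ 0.827 GeV/c.

0.827 GeV/c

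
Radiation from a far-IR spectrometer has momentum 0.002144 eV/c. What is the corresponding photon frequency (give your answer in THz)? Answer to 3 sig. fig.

Use h = 6.62607015e-34 J·s, c = 2.99792458e8 m/s, 1 eV = 1.602176634e-19 J.
Convert to SI: p = 0.002144 eV/c = 1.1458e-30 kg·m/s.
The photon relation is f = pc/h, giving f = 5.184e11 Hz.
Converting to THz: f = 0.5184 THz ≈ 0.518 THz.

0.518 THz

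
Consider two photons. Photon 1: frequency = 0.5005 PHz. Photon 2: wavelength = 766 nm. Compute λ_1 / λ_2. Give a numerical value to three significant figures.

0.782

λ_1 = 5.990e-7 m (from frequency = 0.5005 PHz, via λ = c/f).
λ_2 = 7.660e-7 m (from wavelength = 766 nm, via λ given directly).
Ratio = 5.990e-7 / 7.660e-7 = 0.782.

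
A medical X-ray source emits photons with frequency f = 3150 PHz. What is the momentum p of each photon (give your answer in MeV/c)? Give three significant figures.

(h = 6.62607015e-34 J·s, c = 2.99792458e8 m/s, 1 eV = 1.602176634e-19 J.)
First convert: f = 3150 PHz = 3.15e18 Hz.
Apply p = hf/c: p = 6.962e-24 kg·m/s.
Converting to MeV/c: p = 0.01303 MeV/c ≈ 0.0130 MeV/c.

0.0130 MeV/c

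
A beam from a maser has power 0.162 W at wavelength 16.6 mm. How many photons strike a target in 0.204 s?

2.76·10^21 photons

Total energy: E_total = P·t = 0.162 × 0.204 = 0.03305 J.
Per-photon energy: E = 1.197·10^-23 J.
N = E_total / E_photon = 2.76·10^21.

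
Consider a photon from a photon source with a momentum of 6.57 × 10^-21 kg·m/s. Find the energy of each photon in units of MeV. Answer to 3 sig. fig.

12.3 MeV

Use c = 2.99792458 × 10^8 m/s, 1 eV = 1.602176634 × 10^-19 J.
The photon relation is E = pc, giving E = 1.970 × 10^-12 J.
Converting to MeV: E = 12.29 MeV ≈ 12.3 MeV.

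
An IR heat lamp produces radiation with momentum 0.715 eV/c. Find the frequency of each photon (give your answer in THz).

In SI units: p = 0.715 eV/c = 3.8212e-28 kg·m/s.
For a photon f = pc/h, so f = 1.729e14 Hz.
Converting to THz: f = 172.9 THz ≈ 173 THz.

173 THz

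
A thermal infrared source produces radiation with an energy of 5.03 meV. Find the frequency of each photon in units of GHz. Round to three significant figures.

Convert to SI: E = 5.03 meV = 8.0589e-22 J.
Apply f = E/h: f = 1.216e12 Hz.
Converting to GHz: f = 1216 GHz ≈ 1220 GHz.

1220 GHz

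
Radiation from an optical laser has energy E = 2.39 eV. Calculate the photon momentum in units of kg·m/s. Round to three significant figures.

1.28e-27 kg·m/s

Convert to SI: E = 2.39 eV = 3.8292e-19 J.
Since p = E/c for a photon, p = 1.277e-27 kg·m/s.
So p ≈ 1.28e-27 kg·m/s.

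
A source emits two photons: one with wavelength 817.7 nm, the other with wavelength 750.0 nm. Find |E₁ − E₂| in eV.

Using E = hc/λ: E₁ = 2.4293e-19 J, E₂ = 2.6486e-19 J.
|ΔE| = |2.4293e-19 − 2.6486e-19| = 2.19e-20 J = 0.137 eV.

0.137 eV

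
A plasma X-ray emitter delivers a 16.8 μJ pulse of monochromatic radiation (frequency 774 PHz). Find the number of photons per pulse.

3.28e10 photons

Per-photon energy: E = 5.129e-16 J (from frequency = 774 PHz).
N = E_total / E_photon = 1.68e-5 J / 5.129e-16 J = 3.28e10.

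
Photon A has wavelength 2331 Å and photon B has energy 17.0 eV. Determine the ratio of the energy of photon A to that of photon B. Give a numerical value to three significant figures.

0.313

E_A = 8.522e-19 J (from wavelength = 2331 Å, via E = hc/λ).
E_B = 2.724e-18 J (from energy = 17.0 eV, via E given directly).
Ratio = 8.522e-19 / 2.724e-18 = 0.313.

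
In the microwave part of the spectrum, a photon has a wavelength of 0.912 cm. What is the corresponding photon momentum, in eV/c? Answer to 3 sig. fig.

1.36 × 10^-4 eV/c

Take h = 6.62607015 × 10^-34 J·s, c = 2.99792458 × 10^8 m/s, 1 eV = 1.602176634 × 10^-19 J.
Convert to SI: λ = 0.912 cm = 0.00912 m.
Since p = h/λ for a photon, p = 7.265 × 10^-32 kg·m/s.
Converting to eV/c: p = 1.359 × 10^-4 eV/c ≈ 1.36 × 10^-4 eV/c.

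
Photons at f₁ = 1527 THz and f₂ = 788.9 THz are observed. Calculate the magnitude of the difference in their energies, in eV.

Using E = hf: E₁ = 1.0118e-18 J, E₂ = 5.2273e-19 J.
|ΔE| = |1.0118e-18 − 5.2273e-19| = 4.89e-19 J = 3.05 eV.

3.05 eV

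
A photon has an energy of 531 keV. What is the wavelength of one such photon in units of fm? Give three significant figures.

In SI units: E = 531 keV = 8.5076e-14 J.
Since λ = hc/E for a photon, λ = 2.335e-12 m.
Converting to fm: λ = 2335 fm ≈ 2330 fm.

2330 fm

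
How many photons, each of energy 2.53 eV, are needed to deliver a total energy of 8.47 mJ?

Per-photon energy: E = 4.054e-19 J (from energy = 2.53 eV).
N = E_total / E_photon = 0.00847 J / 4.054e-19 J = 2.09e16.

2.09e16 photons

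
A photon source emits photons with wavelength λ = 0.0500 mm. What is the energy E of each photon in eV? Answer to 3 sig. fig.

0.0248 eV

In SI units: λ = 0.0500 mm = 5.00e-5 m.
Since E = hc/λ for a photon, E = 3.973e-21 J.
Converting to eV: E = 0.02480 eV ≈ 0.0248 eV.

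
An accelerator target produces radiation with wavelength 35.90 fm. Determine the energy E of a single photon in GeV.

In SI units: λ = 35.90 fm = 3.590 × 10^-14 m.
For a photon E = hc/λ, so E = 5.533 × 10^-12 J.
Converting to GeV: E = 0.03454 GeV ≈ 0.0345 GeV.

0.0345 GeV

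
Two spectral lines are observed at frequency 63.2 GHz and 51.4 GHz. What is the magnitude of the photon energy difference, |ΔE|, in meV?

0.0488 meV

Using E = hf: E₁ = 4.188·10^-23 J, E₂ = 3.406·10^-23 J.
|ΔE| = |4.188·10^-23 − 3.406·10^-23| = 7.82·10^-24 J = 0.0488 meV.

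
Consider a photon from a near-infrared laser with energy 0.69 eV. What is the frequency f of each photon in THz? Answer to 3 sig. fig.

167 THz

Take h = 6.62607015 × 10^-34 J·s, 1 eV = 1.602176634 × 10^-19 J.
First convert: E = 0.69 eV = 1.1055 × 10^-19 J.
Since f = E/h for a photon, f = 1.668 × 10^14 Hz.
Converting to THz: f = 166.8 THz ≈ 167 THz.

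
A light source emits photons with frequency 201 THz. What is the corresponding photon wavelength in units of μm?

Convert to SI: f = 201 THz = 2.01e14 Hz.
Apply λ = c/f: λ = 1.492e-6 m.
Converting to μm: λ = 1.492 μm ≈ 1.49 μm.

1.49 μm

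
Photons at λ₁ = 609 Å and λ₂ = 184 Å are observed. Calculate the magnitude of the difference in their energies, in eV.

Using E = hc/λ: E₁ = 3.262 × 10^-18 J, E₂ = 1.080 × 10^-17 J.
|ΔE| = |3.262 × 10^-18 − 1.080 × 10^-17| = 7.53 × 10^-18 J = 47.0 eV.

47.0 eV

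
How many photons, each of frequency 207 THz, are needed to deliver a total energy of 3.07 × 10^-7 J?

2.24 × 10^12 photons

Per-photon energy: E = 1.372 × 10^-19 J (from frequency = 207 THz).
N = E_total / E_photon = 3.07 × 10^-7 J / 1.372 × 10^-19 J = 2.24 × 10^12.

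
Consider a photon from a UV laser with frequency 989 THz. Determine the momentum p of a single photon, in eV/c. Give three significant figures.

4.09 eV/c

(h = 6.62607015 × 10^-34 J·s, c = 2.99792458 × 10^8 m/s, 1 eV = 1.602176634 × 10^-19 J.)
In SI units: f = 989 THz = 9.89 × 10^14 Hz.
The photon relation is p = hf/c, giving p = 2.186 × 10^-27 kg·m/s.
Converting to eV/c: p = 4.090 eV/c ≈ 4.09 eV/c.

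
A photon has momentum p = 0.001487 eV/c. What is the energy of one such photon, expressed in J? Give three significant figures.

(c = 2.99792458e8 m/s, 1 eV = 1.602176634e-19 J.)
In SI units: p = 0.001487 eV/c = 7.9470e-31 kg·m/s.
Since E = pc for a photon, E = 2.382e-22 J.
So E ≈ 2.38e-22 J.

2.38e-22 J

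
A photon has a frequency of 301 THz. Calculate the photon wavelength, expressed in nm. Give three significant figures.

In SI units: f = 301 THz = 3.01e14 Hz.
The photon relation is λ = c/f, giving λ = 9.960e-7 m.
Converting to nm: λ = 996.0 nm ≈ 996 nm.

996 nm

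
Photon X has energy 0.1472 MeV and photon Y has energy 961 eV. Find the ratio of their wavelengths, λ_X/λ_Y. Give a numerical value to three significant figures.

6.53e-3

λ_X = 8.423e-12 m (from energy = 0.1472 MeV, via λ = hc/E).
λ_Y = 1.290e-9 m (from energy = 961 eV, via λ = hc/E).
Ratio = 8.423e-12 / 1.290e-9 = 6.53e-3.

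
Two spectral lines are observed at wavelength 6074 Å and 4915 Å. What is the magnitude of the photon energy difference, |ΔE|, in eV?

0.481 eV

Using E = hc/λ: E₁ = 3.2704e-19 J, E₂ = 4.0416e-19 J.
|ΔE| = |3.2704e-19 − 4.0416e-19| = 7.71e-20 J = 0.481 eV.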